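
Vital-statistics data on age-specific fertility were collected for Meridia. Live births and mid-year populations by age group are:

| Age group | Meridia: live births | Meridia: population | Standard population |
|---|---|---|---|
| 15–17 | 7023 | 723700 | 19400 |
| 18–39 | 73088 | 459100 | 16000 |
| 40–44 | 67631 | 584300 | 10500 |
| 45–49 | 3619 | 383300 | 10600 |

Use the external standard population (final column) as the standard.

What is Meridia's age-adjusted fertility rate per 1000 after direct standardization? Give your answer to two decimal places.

Age-specific rates per 1000 for Meridia: 9.704, 159.198, 115.747, 9.442.
Standard total = 56500; weights = 0.3434, 0.2832, 0.1858, 0.1876.
Standardized rate: 0.3434×9.704 + 0.2832×159.198 + 0.1858×115.747 + 0.1876×9.442 = 71.6967 per 1000.

71.70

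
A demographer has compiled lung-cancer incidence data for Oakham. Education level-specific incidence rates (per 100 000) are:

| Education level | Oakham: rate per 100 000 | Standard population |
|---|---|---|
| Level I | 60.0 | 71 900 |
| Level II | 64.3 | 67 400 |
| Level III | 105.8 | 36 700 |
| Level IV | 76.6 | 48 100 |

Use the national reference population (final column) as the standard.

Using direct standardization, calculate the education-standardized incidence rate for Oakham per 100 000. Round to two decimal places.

72.36

Standard total = 224 100; weights = 0.3208, 0.3008, 0.1638, 0.2146.
Standardized rate: 0.3208×60.0 + 0.3008×64.3 + 0.1638×105.8 + 0.2146×76.6 = 72.3567 per 100 000.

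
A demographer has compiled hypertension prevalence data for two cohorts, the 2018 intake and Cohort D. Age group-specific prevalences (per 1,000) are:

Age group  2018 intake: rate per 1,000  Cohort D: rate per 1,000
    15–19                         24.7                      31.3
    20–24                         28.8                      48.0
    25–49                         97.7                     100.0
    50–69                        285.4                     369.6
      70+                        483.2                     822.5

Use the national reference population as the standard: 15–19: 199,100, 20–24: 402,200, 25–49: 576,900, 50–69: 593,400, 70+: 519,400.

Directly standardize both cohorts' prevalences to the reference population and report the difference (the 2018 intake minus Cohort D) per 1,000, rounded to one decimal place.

-103.3

Standard total = 2,291,000; weights = 0.0869, 0.1756, 0.2518, 0.2590, 0.2267.
The 2018 intake: 0.0869×24.7 + 0.1756×28.8 + 0.2518×97.7 + 0.2590×285.4 + 0.2267×483.2 = 215.2749 per 1,000.
Cohort D: 0.0869×31.3 + 0.1756×48.0 + 0.2518×100.0 + 0.2590×369.6 + 0.2267×822.5 = 318.5310 per 1,000.
Difference = 215.2749 − 318.5310 = -103.2562.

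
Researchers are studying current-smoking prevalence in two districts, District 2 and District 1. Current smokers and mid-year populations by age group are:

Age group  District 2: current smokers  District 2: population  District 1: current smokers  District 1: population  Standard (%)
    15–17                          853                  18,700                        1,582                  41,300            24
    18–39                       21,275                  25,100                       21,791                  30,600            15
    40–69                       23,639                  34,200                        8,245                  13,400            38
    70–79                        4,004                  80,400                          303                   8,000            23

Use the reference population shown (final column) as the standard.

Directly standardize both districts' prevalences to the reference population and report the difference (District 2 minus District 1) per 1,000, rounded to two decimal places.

53.66

Age-specific rates per 1,000 for District 2: 45.615, 847.610, 691.199, 49.801.
For District 1: 38.305, 712.124, 615.299, 37.875.
Standard weights: 0.24, 0.15, 0.38, 0.23.
District 2: 0.2400×45.615 + 0.1500×847.610 + 0.3800×691.199 + 0.2300×49.801 = 412.1988 per 1,000.
District 1: 0.2400×38.305 + 0.1500×712.124 + 0.3800×615.299 + 0.2300×37.875 = 358.5365 per 1,000.
Difference = 412.1988 − 358.5365 = 53.6623.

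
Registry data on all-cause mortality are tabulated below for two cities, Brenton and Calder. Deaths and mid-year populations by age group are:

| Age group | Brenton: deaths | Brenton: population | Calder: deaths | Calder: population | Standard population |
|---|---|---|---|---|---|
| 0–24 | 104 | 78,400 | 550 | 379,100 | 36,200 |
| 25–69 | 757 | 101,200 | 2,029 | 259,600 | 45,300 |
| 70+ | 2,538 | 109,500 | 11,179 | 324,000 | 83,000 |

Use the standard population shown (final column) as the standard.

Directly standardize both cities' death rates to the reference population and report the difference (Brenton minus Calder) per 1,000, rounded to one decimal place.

-5.8

Age-specific rates per 1,000 for Brenton: 1.327, 7.480, 23.178.
For Calder: 1.451, 7.816, 34.503.
Standard total = 164,500; weights = 0.2201, 0.2754, 0.5046.
Brenton: 0.2201×1.327 + 0.2754×7.480 + 0.5046×23.178 = 14.0465 per 1,000.
Calder: 0.2201×1.451 + 0.2754×7.816 + 0.5046×34.503 = 19.8805 per 1,000.
Difference = 14.0465 − 19.8805 = -5.8339.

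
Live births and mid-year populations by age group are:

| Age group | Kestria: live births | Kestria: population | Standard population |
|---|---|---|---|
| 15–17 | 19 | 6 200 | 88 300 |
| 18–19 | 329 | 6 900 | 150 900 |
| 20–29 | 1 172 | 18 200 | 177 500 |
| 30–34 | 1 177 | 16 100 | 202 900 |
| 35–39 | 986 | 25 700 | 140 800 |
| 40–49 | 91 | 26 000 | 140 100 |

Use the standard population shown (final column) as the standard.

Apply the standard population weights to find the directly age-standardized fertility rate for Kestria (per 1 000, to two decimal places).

44.00

Age-specific rates per 1 000 for Kestria: 3.065, 47.681, 64.396, 73.106, 38.366, 3.500.
Standard total = 900 500; weights = 0.0981, 0.1676, 0.1971, 0.2253, 0.1564, 0.1556.
Standardized rate: 0.0981×3.065 + 0.1676×47.681 + 0.1971×64.396 + 0.2253×73.106 + 0.1564×38.366 + 0.1556×3.500 = 43.9992 per 1 000.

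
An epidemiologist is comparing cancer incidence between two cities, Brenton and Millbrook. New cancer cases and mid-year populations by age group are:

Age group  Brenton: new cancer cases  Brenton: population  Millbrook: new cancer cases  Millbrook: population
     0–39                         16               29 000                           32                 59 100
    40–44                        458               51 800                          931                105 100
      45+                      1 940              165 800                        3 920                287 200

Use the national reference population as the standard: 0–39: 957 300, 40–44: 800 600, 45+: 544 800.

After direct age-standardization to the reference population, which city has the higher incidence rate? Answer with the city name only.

Age-specific rates per 100 000 for Brenton: 55.17, 884.17, 1170.08.
For Millbrook: 54.15, 885.82, 1364.90.
Standard total = 2 302 700; weights = 0.4157, 0.3477, 0.2366.
Brenton: 0.4157×55.17 + 0.3477×884.17 + 0.2366×1170.08 = 607.1763 per 100 000.
Millbrook: 0.4157×54.15 + 0.3477×885.82 + 0.2366×1364.90 = 653.4166 per 100 000.

Millbrook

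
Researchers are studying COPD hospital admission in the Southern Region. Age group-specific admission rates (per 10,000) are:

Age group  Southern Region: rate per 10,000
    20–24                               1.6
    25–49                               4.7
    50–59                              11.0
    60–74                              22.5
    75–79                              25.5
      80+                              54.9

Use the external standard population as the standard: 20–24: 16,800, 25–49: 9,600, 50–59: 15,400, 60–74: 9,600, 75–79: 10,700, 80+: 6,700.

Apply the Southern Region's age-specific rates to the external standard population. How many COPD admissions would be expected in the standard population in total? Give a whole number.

Expected COPD admissions = Σ (standard pop × age-specific rate ÷ 10,000)
= 16,800×1.6/10,000 + 9,600×4.7/10,000 + 15,400×11.0/10,000 + 9,600×22.5/10,000 + 10,700×25.5/10,000 + 6,700×54.9/10,000
= 2.69 + 4.51 + 16.94 + 21.60 + 27.29 + 36.78 = 109.81.

110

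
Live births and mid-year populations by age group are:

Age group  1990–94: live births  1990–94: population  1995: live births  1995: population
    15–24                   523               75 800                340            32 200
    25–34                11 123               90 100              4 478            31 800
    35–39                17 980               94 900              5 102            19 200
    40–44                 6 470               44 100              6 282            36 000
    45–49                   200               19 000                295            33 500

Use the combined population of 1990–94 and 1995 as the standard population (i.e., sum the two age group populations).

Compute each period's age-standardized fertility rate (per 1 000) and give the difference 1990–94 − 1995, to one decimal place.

-28.0

Age-specific rates per 1 000 for 1990–94: 6.900, 123.452, 189.463, 146.712, 10.526.
For 1995: 10.559, 140.818, 265.729, 174.500, 8.806.
Combined standard total = 476 600; weights = 0.2266, 0.2558, 0.2394, 0.1681, 0.1102.
1990–94: 0.2266×6.900 + 0.2558×123.452 + 0.2394×189.463 + 0.1681×146.712 + 0.1102×10.526 = 104.3136 per 1 000.
1995: 0.2266×10.559 + 0.2558×140.818 + 0.2394×265.729 + 0.1681×174.500 + 0.1102×8.806 = 132.3238 per 1 000.
Difference = 104.3136 − 132.3238 = -28.0101.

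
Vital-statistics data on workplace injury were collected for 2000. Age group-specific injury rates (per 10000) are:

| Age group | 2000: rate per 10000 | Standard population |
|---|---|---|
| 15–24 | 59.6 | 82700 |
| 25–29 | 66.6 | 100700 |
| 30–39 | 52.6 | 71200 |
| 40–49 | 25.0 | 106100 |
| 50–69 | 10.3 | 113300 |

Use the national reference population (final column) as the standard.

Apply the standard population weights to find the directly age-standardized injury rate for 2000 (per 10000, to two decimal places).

40.51

Standard total = 474000; weights = 0.1745, 0.2124, 0.1502, 0.2238, 0.2390.
Standardized rate: 0.1745×59.6 + 0.2124×66.6 + 0.1502×52.6 + 0.2238×25.0 + 0.2390×10.3 = 40.5066 per 10000.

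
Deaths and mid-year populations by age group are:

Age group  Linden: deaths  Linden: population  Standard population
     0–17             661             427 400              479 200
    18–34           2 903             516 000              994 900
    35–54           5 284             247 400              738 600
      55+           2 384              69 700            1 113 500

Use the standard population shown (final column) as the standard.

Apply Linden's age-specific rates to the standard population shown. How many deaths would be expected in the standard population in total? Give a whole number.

60199

Age-specific rates per 1 000 for Linden: 1.547, 5.626, 21.358, 34.204.
Expected deaths = Σ (standard pop × age-specific rate ÷ 1 000)
= 479 200×1.547/1 000 + 994 900×5.626/1 000 + 738 600×21.358/1 000 + 1 113 500×34.204/1 000
= 741.11 + 5597.28 + 15775.11 + 38085.85 = 60199.35.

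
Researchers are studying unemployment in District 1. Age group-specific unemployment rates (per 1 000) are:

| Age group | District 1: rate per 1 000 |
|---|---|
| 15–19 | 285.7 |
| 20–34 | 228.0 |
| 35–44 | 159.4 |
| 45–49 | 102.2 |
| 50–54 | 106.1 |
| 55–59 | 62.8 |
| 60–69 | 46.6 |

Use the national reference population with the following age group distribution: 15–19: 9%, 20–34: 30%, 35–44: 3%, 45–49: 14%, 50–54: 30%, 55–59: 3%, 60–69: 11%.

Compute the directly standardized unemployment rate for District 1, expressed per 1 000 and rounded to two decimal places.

152.04

Standard weights: 0.09, 0.30, 0.03, 0.14, 0.30, 0.03, 0.11.
Standardized rate: 0.0900×285.7 + 0.3000×228.0 + 0.0300×159.4 + 0.1400×102.2 + 0.3000×106.1 + 0.0300×62.8 + 0.1100×46.6 = 152.0430 per 1 000.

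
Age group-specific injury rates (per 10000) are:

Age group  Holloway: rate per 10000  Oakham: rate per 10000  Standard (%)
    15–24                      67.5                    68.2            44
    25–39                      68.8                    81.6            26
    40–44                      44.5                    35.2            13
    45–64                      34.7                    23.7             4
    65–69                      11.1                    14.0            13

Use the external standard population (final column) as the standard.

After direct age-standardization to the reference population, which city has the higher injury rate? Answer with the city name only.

Standard weights: 0.44, 0.26, 0.13, 0.04, 0.13.
Holloway: 0.4400×67.5 + 0.2600×68.8 + 0.1300×44.5 + 0.0400×34.7 + 0.1300×11.1 = 56.2040 per 10000.
Oakham: 0.4400×68.2 + 0.2600×81.6 + 0.1300×35.2 + 0.0400×23.7 + 0.1300×14.0 = 58.5680 per 10000.

Oakham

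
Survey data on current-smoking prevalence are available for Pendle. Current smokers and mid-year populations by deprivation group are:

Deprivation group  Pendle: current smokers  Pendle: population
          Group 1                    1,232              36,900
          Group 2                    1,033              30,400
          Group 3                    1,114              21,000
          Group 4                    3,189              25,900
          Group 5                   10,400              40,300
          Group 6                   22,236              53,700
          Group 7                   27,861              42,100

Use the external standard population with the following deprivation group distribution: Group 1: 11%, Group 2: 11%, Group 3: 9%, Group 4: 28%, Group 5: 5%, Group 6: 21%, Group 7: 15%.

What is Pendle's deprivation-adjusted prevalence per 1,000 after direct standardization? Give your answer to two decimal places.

245.79

Deprivation-specific rates per 1,000 for Pendle: 33.388, 33.980, 53.048, 123.127, 258.065, 414.078, 661.781.
Standard weights: 0.11, 0.11, 0.09, 0.28, 0.05, 0.21, 0.15.
Standardized rate: 0.1100×33.388 + 0.1100×33.980 + 0.0900×53.048 + 0.2800×123.127 + 0.0500×258.065 + 0.2100×414.078 + 0.1500×661.781 = 245.7873 per 1,000.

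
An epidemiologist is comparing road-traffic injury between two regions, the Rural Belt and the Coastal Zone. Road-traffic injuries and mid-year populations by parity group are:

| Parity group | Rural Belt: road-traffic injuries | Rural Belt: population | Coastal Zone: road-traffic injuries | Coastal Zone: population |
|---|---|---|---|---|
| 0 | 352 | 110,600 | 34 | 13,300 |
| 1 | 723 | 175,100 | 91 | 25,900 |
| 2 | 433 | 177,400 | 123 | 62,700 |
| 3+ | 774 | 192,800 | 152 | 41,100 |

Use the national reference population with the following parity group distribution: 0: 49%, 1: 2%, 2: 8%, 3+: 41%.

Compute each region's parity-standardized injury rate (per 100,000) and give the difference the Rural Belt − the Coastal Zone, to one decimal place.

Parity-specific rates per 100,000 for the Rural Belt: 318.26, 412.91, 244.08, 401.45.
For the Coastal Zone: 255.64, 351.35, 196.17, 369.83.
Standard weights: 0.49, 0.02, 0.08, 0.41.
The Rural Belt: 0.4900×318.26 + 0.0200×412.91 + 0.0800×244.08 + 0.4100×401.45 = 348.3294 per 100,000.
The Coastal Zone: 0.4900×255.64 + 0.0200×351.35 + 0.0800×196.17 + 0.4100×369.83 = 299.6141 per 100,000.
Difference = 348.3294 − 299.6141 = 48.7153.

48.7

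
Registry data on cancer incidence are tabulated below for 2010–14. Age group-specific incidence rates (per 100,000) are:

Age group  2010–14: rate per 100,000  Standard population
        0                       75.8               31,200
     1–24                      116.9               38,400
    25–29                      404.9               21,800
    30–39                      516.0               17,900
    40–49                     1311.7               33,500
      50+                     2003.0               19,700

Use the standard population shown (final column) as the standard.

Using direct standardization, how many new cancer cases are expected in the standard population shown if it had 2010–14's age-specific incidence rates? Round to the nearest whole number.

1083

Expected new cancer cases = Σ (standard pop × age-specific rate ÷ 100,000)
= 31,200×75.8/100,000 + 38,400×116.9/100,000 + 21,800×404.9/100,000 + 17,900×516.0/100,000 + 33,500×1311.7/100,000 + 19,700×2003.0/100,000
= 23.65 + 44.89 + 88.27 + 92.36 + 439.42 + 394.59 = 1083.18.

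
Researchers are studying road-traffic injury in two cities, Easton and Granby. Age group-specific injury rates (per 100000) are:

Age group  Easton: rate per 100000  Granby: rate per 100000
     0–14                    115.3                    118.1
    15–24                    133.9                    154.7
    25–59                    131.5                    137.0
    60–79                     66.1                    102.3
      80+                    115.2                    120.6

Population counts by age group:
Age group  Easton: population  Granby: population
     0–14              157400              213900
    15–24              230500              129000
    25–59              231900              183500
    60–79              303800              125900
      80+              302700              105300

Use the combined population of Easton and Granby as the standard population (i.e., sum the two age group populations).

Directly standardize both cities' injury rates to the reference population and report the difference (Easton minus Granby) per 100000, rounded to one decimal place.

Combined standard total = 1983900; weights = 0.1872, 0.1812, 0.2094, 0.2166, 0.2057.
Easton: 0.1872×115.3 + 0.1812×133.9 + 0.2094×131.5 + 0.2166×66.1 + 0.2057×115.2 = 111.3856 per 100000.
Granby: 0.1872×118.1 + 0.1812×154.7 + 0.2094×137.0 + 0.2166×102.3 + 0.2057×120.6 = 125.7816 per 100000.
Difference = 111.3856 − 125.7816 = -14.3960.

-14.4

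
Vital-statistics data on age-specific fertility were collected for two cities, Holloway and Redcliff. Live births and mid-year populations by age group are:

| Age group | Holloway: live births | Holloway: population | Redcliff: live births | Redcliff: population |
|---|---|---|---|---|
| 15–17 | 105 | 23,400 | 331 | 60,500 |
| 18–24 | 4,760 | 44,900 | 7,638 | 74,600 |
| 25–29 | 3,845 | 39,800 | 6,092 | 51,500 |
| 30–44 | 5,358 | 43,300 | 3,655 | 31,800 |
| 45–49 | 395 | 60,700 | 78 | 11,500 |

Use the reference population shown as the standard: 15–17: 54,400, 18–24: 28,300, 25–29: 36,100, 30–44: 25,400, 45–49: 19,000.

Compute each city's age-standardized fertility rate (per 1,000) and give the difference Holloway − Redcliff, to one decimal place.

-3.2

Age-specific rates per 1,000 for Holloway: 4.487, 106.013, 96.608, 123.741, 6.507.
For Redcliff: 5.471, 102.386, 118.291, 114.937, 6.783.
Standard total = 163,200; weights = 0.3333, 0.1734, 0.2212, 0.1556, 0.1164.
Holloway: 0.3333×4.487 + 0.1734×106.013 + 0.2212×96.608 + 0.1556×123.741 + 0.1164×6.507 = 61.2653 per 1,000.
Redcliff: 0.3333×5.471 + 0.1734×102.386 + 0.2212×118.291 + 0.1556×114.937 + 0.1164×6.783 = 64.4224 per 1,000.
Difference = 61.2653 − 64.4224 = -3.1571.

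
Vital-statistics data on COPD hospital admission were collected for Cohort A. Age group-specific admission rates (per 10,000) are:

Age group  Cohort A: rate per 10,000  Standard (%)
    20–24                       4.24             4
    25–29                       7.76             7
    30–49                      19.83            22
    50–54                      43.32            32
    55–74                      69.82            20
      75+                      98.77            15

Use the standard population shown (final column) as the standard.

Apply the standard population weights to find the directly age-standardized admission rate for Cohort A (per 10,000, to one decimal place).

Standard weights: 0.04, 0.07, 0.22, 0.32, 0.20, 0.15.
Standardized rate: 0.0400×4.24 + 0.0700×7.76 + 0.2200×19.83 + 0.3200×43.32 + 0.2000×69.82 + 0.1500×98.77 = 47.7173 per 10,000.

47.7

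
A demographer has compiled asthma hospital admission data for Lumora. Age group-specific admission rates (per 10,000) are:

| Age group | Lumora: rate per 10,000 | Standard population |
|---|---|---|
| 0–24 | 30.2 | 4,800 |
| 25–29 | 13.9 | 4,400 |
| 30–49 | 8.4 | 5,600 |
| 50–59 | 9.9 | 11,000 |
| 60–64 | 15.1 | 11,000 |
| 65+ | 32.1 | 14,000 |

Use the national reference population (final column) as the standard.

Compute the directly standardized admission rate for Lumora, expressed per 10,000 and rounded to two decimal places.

19.24

Standard total = 50,800; weights = 0.0945, 0.0866, 0.1102, 0.2165, 0.2165, 0.2756.
Standardized rate: 0.0945×30.2 + 0.0866×13.9 + 0.1102×8.4 + 0.2165×9.9 + 0.2165×15.1 + 0.2756×32.1 = 19.2433 per 10,000.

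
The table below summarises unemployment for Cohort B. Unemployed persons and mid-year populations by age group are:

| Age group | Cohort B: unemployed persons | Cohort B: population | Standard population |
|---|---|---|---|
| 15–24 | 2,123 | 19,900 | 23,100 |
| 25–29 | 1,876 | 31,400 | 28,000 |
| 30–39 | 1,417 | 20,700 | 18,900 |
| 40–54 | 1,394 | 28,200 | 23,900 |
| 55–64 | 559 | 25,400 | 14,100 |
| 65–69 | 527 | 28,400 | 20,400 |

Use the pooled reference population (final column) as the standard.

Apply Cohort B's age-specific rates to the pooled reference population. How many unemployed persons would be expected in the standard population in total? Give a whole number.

7301

Age-specific rates per 1,000 for Cohort B: 106.683, 59.745, 68.454, 49.433, 22.008, 18.556.
Expected unemployed persons = Σ (standard pop × age-specific rate ÷ 1,000)
= 23,100×106.683/1,000 + 28,000×59.745/1,000 + 18,900×68.454/1,000 + 23,900×49.433/1,000 + 14,100×22.008/1,000 + 20,400×18.556/1,000
= 2464.39 + 1672.87 + 1293.78 + 1181.44 + 310.31 + 378.55 = 7301.34.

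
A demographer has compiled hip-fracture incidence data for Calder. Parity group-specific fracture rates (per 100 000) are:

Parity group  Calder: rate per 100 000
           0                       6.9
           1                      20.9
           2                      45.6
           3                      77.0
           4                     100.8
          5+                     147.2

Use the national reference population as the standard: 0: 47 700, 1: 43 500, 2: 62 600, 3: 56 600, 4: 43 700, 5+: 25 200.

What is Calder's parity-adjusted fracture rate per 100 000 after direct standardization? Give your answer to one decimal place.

59.3

Standard total = 279 300; weights = 0.1708, 0.1557, 0.2241, 0.2026, 0.1565, 0.0902.
Standardized rate: 0.1708×6.9 + 0.1557×20.9 + 0.2241×45.6 + 0.2026×77.0 + 0.1565×100.8 + 0.0902×147.2 = 59.3106 per 100 000.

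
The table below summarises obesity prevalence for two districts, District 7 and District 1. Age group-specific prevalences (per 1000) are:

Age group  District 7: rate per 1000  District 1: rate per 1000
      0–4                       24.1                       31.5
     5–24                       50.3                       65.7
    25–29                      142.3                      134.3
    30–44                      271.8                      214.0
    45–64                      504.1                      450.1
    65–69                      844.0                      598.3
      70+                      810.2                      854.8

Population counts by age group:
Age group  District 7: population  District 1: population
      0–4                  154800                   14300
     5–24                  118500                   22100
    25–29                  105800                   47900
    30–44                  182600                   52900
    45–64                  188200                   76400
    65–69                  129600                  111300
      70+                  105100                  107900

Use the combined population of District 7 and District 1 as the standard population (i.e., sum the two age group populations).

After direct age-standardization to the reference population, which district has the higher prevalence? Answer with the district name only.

Combined standard total = 1417400; weights = 0.1193, 0.0992, 0.1084, 0.1661, 0.1867, 0.1700, 0.1503.
District 7: 0.1193×24.1 + 0.0992×50.3 + 0.1084×142.3 + 0.1661×271.8 + 0.1867×504.1 + 0.1700×844.0 + 0.1503×810.2 = 427.7585 per 1000.
District 1: 0.1193×31.5 + 0.0992×65.7 + 0.1084×134.3 + 0.1661×214.0 + 0.1867×450.1 + 0.1700×598.3 + 0.1503×854.8 = 374.5607 per 1000.
The crude rates (369.47 vs 491.84) would put District 1 higher, but that reflects its age composition; once standardized to a common age structure, District 7 has the higher underlying rate.

District 7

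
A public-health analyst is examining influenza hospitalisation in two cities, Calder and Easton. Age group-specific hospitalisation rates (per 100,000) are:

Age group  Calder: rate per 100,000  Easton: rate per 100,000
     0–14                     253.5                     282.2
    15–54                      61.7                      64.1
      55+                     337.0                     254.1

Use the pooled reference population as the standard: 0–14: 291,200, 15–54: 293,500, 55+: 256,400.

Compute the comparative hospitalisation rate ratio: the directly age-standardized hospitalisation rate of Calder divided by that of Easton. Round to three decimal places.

Standard total = 841,100; weights = 0.3462, 0.3489, 0.3048.
Calder: 0.3462×253.5 + 0.3489×61.7 + 0.3048×337.0 = 212.0259 per 100,000.
Easton: 0.3462×282.2 + 0.3489×64.1 + 0.3048×254.1 = 197.5285 per 100,000.
Ratio = 212.0259 ÷ 197.5285 = 1.07339.

1.073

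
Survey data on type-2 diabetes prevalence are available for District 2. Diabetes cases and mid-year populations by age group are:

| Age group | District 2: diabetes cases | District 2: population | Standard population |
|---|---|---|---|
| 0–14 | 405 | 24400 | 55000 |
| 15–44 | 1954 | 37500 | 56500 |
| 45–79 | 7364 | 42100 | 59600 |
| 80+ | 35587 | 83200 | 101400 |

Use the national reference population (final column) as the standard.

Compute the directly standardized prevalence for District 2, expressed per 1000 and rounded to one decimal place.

211.6

Age-specific rates per 1000 for District 2: 16.598, 52.107, 174.917, 427.728.
Standard total = 272500; weights = 0.2018, 0.2073, 0.2187, 0.3721.
Standardized rate: 0.2018×16.598 + 0.2073×52.107 + 0.2187×174.917 + 0.3721×427.728 = 211.5730 per 1000.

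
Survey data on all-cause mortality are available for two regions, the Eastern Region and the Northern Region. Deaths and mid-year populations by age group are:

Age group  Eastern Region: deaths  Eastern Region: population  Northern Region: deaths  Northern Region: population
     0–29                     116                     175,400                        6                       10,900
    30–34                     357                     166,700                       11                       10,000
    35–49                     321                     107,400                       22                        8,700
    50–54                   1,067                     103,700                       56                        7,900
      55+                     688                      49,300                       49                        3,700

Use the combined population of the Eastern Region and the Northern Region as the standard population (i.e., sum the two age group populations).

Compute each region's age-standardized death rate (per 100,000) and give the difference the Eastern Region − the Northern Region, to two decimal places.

Age-specific rates per 100,000 for the Eastern Region: 66.13, 214.16, 298.88, 1028.93, 1395.54.
For the Northern Region: 55.05, 110.00, 252.87, 708.86, 1324.32.
Combined standard total = 643,700; weights = 0.2894, 0.2745, 0.1804, 0.1734, 0.0823.
The Eastern Region: 0.2894×66.13 + 0.2745×214.16 + 0.1804×298.88 + 0.1734×1028.93 + 0.0823×1395.54 = 425.1278 per 100,000.
The Northern Region: 0.2894×55.05 + 0.2745×110.00 + 0.1804×252.87 + 0.1734×708.86 + 0.0823×1324.32 = 323.6736 per 100,000.
Difference = 425.1278 − 323.6736 = 101.4541.

101.45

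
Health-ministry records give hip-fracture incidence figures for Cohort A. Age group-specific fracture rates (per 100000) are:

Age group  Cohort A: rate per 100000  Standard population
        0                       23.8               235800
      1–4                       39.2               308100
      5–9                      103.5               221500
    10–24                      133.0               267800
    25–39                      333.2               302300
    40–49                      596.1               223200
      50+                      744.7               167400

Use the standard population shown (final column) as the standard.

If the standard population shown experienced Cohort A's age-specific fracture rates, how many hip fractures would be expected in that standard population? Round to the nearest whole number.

Expected hip fractures = Σ (standard pop × age-specific rate ÷ 100000)
= 235800×23.8/100000 + 308100×39.2/100000 + 221500×103.5/100000 + 267800×133.0/100000 + 302300×333.2/100000 + 223200×596.1/100000 + 167400×744.7/100000
= 56.12 + 120.78 + 229.25 + 356.17 + 1007.26 + 1330.50 + 1246.63 = 4346.71.

4347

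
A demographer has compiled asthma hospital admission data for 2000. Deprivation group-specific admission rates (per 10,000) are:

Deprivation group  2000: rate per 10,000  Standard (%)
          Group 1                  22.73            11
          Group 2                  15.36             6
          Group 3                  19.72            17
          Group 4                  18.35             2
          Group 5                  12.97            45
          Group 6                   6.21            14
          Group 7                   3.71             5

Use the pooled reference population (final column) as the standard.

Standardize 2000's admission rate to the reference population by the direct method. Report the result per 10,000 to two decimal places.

Standard weights: 0.11, 0.06, 0.17, 0.02, 0.45, 0.14, 0.05.
Standardized rate: 0.1100×22.73 + 0.0600×15.36 + 0.1700×19.72 + 0.0200×18.35 + 0.4500×12.97 + 0.1400×6.21 + 0.0500×3.71 = 14.0327 per 10,000.

14.03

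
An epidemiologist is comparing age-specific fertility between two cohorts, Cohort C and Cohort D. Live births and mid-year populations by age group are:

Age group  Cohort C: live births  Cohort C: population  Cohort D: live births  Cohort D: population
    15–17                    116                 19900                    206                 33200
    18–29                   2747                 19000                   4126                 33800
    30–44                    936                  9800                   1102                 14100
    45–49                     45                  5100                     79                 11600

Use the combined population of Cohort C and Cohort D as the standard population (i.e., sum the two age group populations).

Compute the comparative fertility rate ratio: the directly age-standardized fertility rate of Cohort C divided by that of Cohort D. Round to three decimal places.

Age-specific rates per 1000 for Cohort C: 5.829, 144.579, 95.510, 8.824.
For Cohort D: 6.205, 122.071, 78.156, 6.810.
Combined standard total = 146500; weights = 0.3625, 0.3604, 0.1631, 0.1140.
Cohort C: 0.3625×5.829 + 0.3604×144.579 + 0.1631×95.510 + 0.1140×8.824 = 70.8078 per 1000.
Cohort D: 0.3625×6.205 + 0.3604×122.071 + 0.1631×78.156 + 0.1140×6.810 = 59.7712 per 1000.
Ratio = 70.8078 ÷ 59.7712 = 1.18465.

1.185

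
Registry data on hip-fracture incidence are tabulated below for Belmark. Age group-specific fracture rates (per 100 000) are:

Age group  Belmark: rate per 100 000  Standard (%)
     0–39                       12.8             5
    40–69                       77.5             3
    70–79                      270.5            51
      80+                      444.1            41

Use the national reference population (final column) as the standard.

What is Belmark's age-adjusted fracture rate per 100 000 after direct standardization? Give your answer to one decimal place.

Standard weights: 0.05, 0.03, 0.51, 0.41.
Standardized rate: 0.0500×12.8 + 0.0300×77.5 + 0.5100×270.5 + 0.4100×444.1 = 323.0010 per 100 000.

323.0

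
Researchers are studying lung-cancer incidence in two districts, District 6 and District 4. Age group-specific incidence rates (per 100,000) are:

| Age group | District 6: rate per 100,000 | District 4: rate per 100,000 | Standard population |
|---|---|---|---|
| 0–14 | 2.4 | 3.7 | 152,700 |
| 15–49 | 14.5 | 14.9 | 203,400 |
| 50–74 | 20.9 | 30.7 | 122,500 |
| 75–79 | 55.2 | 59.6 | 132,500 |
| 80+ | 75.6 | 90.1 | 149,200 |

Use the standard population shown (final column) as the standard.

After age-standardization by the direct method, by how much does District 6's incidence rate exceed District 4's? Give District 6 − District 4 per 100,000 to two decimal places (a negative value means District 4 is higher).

Standard total = 760,300; weights = 0.2008, 0.2675, 0.1611, 0.1743, 0.1962.
District 6: 0.2008×2.4 + 0.2675×14.5 + 0.1611×20.9 + 0.1743×55.2 + 0.1962×75.6 = 32.1841 per 100,000.
District 4: 0.2008×3.7 + 0.2675×14.9 + 0.1611×30.7 + 0.1743×59.6 + 0.1962×90.1 = 37.7434 per 100,000.
Difference = 32.1841 − 37.7434 = -5.5593.

-5.56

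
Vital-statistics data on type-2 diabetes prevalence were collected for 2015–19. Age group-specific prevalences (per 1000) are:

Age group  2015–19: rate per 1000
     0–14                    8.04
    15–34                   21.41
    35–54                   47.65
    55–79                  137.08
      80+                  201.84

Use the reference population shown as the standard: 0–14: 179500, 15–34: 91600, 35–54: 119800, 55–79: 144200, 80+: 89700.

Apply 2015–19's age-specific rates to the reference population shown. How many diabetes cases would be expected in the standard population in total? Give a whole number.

46985

Expected diabetes cases = Σ (standard pop × age-specific rate ÷ 1000)
= 179500×8.04/1000 + 91600×21.41/1000 + 119800×47.65/1000 + 144200×137.08/1000 + 89700×201.84/1000
= 1443.18 + 1961.16 + 5708.47 + 19766.94 + 18105.05 = 46984.79.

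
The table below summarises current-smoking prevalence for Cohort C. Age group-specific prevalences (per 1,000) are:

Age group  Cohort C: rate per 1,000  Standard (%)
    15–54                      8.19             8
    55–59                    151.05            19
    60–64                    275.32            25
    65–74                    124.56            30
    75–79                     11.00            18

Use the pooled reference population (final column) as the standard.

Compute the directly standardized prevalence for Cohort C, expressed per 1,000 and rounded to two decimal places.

Standard weights: 0.08, 0.19, 0.25, 0.30, 0.18.
Standardized rate: 0.0800×8.19 + 0.1900×151.05 + 0.2500×275.32 + 0.3000×124.56 + 0.1800×11.00 = 137.5327 per 1,000.

137.53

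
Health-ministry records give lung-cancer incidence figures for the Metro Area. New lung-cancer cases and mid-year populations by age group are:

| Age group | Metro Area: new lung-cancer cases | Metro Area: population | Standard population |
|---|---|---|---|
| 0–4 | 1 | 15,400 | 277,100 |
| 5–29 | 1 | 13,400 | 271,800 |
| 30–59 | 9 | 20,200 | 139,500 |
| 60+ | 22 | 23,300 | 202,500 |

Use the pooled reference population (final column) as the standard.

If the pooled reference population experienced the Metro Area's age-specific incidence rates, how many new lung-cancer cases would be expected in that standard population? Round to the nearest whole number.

292

Age-specific rates per 100,000 for the Metro Area: 6.49, 7.46, 44.55, 94.42.
Expected new lung-cancer cases = Σ (standard pop × age-specific rate ÷ 100,000)
= 277,100×6.49/100,000 + 271,800×7.46/100,000 + 139,500×44.55/100,000 + 202,500×94.42/100,000
= 17.99 + 20.28 + 62.15 + 191.20 = 291.63.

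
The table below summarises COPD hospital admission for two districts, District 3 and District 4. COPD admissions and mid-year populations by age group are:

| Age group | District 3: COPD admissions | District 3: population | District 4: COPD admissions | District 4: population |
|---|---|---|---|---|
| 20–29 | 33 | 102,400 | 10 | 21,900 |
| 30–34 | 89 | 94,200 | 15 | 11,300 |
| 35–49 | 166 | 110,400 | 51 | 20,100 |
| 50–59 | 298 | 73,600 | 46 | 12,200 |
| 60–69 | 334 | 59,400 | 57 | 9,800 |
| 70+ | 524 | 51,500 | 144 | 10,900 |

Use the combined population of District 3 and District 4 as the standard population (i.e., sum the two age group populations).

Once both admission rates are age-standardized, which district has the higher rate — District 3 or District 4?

District 4

Age-specific rates per 10,000 for District 3: 3.22, 9.45, 15.04, 40.49, 56.23, 101.75.
For District 4: 4.57, 13.27, 25.37, 37.70, 58.16, 132.11.
Combined standard total = 577,700; weights = 0.2152, 0.1826, 0.2259, 0.1485, 0.1198, 0.1080.
District 3: 0.2152×3.22 + 0.1826×9.45 + 0.2259×15.04 + 0.1485×40.49 + 0.1198×56.23 + 0.1080×101.75 = 29.5545 per 10,000.
District 4: 0.2152×4.57 + 0.1826×13.27 + 0.2259×25.37 + 0.1485×37.70 + 0.1198×58.16 + 0.1080×132.11 = 35.9752 per 10,000.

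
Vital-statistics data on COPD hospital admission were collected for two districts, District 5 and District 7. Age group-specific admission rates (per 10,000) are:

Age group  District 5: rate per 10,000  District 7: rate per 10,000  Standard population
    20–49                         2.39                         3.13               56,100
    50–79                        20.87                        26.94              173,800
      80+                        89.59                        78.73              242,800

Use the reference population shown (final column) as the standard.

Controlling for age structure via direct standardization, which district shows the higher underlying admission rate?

Standard total = 472,700; weights = 0.1187, 0.3677, 0.5136.
District 5: 0.1187×2.39 + 0.3677×20.87 + 0.5136×89.59 = 53.9745 per 10,000.
District 7: 0.1187×3.13 + 0.3677×26.94 + 0.5136×78.73 = 50.7159 per 10,000.

District 5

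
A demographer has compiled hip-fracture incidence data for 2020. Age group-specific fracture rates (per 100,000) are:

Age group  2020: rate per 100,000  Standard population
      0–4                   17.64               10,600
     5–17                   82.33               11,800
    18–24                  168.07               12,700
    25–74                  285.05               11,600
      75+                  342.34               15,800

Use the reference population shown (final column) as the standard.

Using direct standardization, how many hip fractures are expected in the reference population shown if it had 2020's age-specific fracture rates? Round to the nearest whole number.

Expected hip fractures = Σ (standard pop × age-specific rate ÷ 100,000)
= 10,600×17.64/100,000 + 11,800×82.33/100,000 + 12,700×168.07/100,000 + 11,600×285.05/100,000 + 15,800×342.34/100,000
= 1.87 + 9.71 + 21.34 + 33.07 + 54.09 = 120.09.

120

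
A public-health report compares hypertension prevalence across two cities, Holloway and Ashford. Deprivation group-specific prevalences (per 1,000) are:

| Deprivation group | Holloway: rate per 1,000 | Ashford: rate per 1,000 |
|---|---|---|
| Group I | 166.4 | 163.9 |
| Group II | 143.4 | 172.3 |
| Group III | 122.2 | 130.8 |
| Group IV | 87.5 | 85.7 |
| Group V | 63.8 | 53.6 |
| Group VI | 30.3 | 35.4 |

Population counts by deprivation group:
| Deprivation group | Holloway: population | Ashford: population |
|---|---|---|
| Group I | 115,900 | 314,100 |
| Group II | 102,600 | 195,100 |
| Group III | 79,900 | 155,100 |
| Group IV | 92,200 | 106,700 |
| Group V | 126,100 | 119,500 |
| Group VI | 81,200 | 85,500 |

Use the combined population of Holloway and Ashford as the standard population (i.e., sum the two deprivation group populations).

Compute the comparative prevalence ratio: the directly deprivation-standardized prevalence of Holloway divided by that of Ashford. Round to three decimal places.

Combined standard total = 1,573,900; weights = 0.2732, 0.1891, 0.1493, 0.1264, 0.1560, 0.1059.
Holloway: 0.2732×166.4 + 0.1891×143.4 + 0.1493×122.2 + 0.1264×87.5 + 0.1560×63.8 + 0.1059×30.3 = 115.0538 per 1,000.
Ashford: 0.2732×163.9 + 0.1891×172.3 + 0.1493×130.8 + 0.1264×85.7 + 0.1560×53.6 + 0.1059×35.4 = 119.8423 per 1,000.
Ratio = 115.0538 ÷ 119.8423 = 0.96004.

0.960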